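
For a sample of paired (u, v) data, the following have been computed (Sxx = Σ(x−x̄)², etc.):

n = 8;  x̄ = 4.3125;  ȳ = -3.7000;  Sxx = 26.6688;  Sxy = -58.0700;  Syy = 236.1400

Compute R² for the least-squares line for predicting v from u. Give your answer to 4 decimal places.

0.5355

R² = Sxy²/(Sxx·Syy) = (-58.07)²/(26.6688·236.14) = 0.535464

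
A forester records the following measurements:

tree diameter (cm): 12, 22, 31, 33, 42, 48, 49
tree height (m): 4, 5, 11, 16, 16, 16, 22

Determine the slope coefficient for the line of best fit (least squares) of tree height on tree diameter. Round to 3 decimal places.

n = 7, Σx = 237, Σy = 90, Σxy = 3545, Σx² = 9147
Sxx = Σx² − (Σx)²/n = 9147 − 8024.142857 = 1122.857143
Sxy = Σxy − (Σx)(Σy)/n = 3545 − 3047.142857 = 497.857143
b = Sxy/Sxx = 497.857143/1122.857143 = 0.443384

0.443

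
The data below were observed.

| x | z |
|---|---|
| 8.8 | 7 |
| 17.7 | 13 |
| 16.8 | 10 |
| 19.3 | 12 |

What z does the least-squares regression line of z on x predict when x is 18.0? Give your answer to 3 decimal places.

n = 4, Σx = 62.6, Σy = 42, Σxy = 691.3, Σx² = 1045.46
Sxx = Σx² − (Σx)²/n = 1045.46 − 979.69 = 65.77
Sxy = Σxy − (Σx)(Σy)/n = 691.3 − 657.3 = 34
b = Sxy/Sxx = 34/65.77 = 0.516953
a = ȳ − b·x̄ = 10.5 − 0.516953·15.65 = 2.409685
ŷ(18.0) = a + b·18.0 = 2.409685 + 0.516953·18 = 11.714840

11.715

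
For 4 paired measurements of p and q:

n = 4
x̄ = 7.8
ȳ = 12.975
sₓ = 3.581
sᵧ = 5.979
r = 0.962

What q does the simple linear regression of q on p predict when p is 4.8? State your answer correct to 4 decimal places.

b = r · sᵧ/sₓ = 0.962 · 5.979/3.581 = 1.606199
a = ȳ − b·x̄ = 12.975 − 1.606199·7.8 = 0.446649
ŷ(4.8) = a + b·4.8 = 0.446649 + 1.606199·4.8 = 8.156404

8.1564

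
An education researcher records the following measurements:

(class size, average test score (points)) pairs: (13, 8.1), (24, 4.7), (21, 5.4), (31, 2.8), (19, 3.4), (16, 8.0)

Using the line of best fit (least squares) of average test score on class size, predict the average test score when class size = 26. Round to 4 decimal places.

n = 6, Σx = 124, Σy = 32.4, Σxy = 610.9, Σx² = 2764
Sxx = Σx² − (Σx)²/n = 2764 − 2562.666667 = 201.333333
Sxy = Σxy − (Σx)(Σy)/n = 610.9 − 669.6 = -58.7
b = Sxy/Sxx = -58.7/201.333333 = -0.291556
a = ȳ − b·x̄ = 5.4 − (-0.291556)·20.666667 = 11.425497
ŷ(26) = a + b·26 = 11.425497 + (-0.291556)·26 = 3.845033

3.8450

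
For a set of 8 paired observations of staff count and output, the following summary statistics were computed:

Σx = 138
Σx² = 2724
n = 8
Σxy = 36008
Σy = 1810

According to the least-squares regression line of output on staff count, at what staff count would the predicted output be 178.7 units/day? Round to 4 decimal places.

Sxx = Σx² − (Σx)²/n = 2724 − 2380.5 = 343.5
Sxy = Σxy − (Σx)(Σy)/n = 36008 − 31222.5 = 4785.5
b = Sxy/Sxx = 4785.5/343.5 = 13.931587
a = ȳ − b·x̄ = 226.25 − 13.931587·17.25 = -14.069869
Set a + b·x = 178.7: x = (178.7 − (-14.069869)) / 13.931587 = 13.836893

13.8369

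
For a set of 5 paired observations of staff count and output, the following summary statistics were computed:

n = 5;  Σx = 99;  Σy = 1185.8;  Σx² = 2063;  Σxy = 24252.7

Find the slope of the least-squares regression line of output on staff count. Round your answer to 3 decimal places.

Sxx = Σx² − (Σx)²/n = 2063 − 1960.2 = 102.8
Sxy = Σxy − (Σx)(Σy)/n = 24252.7 − 23478.84 = 773.86
b = Sxy/Sxx = 773.86/102.8 = 7.527821

7.528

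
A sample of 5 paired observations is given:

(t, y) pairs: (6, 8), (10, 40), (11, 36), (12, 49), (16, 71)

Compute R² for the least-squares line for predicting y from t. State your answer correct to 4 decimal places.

0.9711

n = 5, Σx = 55, Σy = 204, Σxy = 2568, Σx² = 657, Σy² = 10402
Sxx = Σx² − (Σx)²/n = 657 − 605 = 52
Sxy = Σxy − (Σx)(Σy)/n = 2568 − 2244 = 324
Syy = Σy² − (Σy)²/n = 10402 − 8323.2 = 2078.8
R² = Sxy²/(Sxx·Syy) = (324)²/(52·2078.8) = 0.971122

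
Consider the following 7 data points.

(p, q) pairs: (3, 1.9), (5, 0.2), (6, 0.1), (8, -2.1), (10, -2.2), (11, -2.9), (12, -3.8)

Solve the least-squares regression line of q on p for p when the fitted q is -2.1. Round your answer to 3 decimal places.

9.271

n = 7, Σx = 55, Σy = -8.8, Σxy = -109, Σx² = 499
Sxx = Σx² − (Σx)²/n = 499 − 432.142857 = 66.857143
Sxy = Σxy − (Σx)(Σy)/n = -109 − (-69.142857) = -39.857143
b = Sxy/Sxx = -39.857143/66.857143 = -0.596154
a = ȳ − b·x̄ = -1.257143 − (-0.596154)·7.857143 = 3.426923
Set a + b·x = -2.1: x = (-2.1 − 3.426923) / (-0.596154) = 9.270968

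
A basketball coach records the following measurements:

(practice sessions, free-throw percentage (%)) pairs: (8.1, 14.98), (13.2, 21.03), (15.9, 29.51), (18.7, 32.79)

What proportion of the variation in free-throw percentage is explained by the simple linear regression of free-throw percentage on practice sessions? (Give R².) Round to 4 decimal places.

n = 4, Σx = 55.9, Σy = 98.31, Σxy = 1481.316, Σx² = 842.35, Σy² = 2612.6855
Sxx = Σx² − (Σx)²/n = 842.35 − 781.2025 = 61.1475
Sxy = Σxy − (Σx)(Σy)/n = 1481.316 − 1373.88225 = 107.43375
Syy = Σy² − (Σy)²/n = 2612.6855 − 2416.214025 = 196.471475
R² = Sxy²/(Sxx·Syy) = (107.43375)²/(61.1475·196.471475) = 0.960734

0.9607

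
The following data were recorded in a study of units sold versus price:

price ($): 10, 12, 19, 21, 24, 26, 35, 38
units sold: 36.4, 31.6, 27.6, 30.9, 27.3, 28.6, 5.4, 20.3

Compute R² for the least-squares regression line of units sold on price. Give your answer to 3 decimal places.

0.662

n = 8, Σx = 185, Σy = 208.1, Σxy = 4275.7, Σx² = 4967, Σy² = 6044.59
Sxx = Σx² − (Σx)²/n = 4967 − 4278.125 = 688.875
Sxy = Σxy − (Σx)(Σy)/n = 4275.7 − 4812.3125 = -536.6125
Syy = Σy² − (Σy)²/n = 6044.59 − 5413.20125 = 631.38875
R² = Sxy²/(Sxx·Syy) = (-536.6125)²/(688.875·631.38875) = 0.662040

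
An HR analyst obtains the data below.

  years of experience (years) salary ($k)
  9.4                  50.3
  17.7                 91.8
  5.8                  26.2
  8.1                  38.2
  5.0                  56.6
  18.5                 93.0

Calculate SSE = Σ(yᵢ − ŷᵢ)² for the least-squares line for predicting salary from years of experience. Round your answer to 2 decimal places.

734.39

n = 6, Σx = 64.5, Σy = 356.1, Σxy = 4562.56, Σx² = 868.15, Σy² = 24955.57
Sxx = Σx² − (Σx)²/n = 868.15 − 693.375 = 174.775
Sxy = Σxy − (Σx)(Σy)/n = 4562.56 − 3828.075 = 734.485
Syy = Σy² − (Σy)²/n = 24955.57 − 21134.535 = 3821.035
b = Sxy/Sxx = 734.485/174.775 = 4.202460
SSE = Syy − b·Sxy = 3821.035 − 4.202460·734.485 = 734.390942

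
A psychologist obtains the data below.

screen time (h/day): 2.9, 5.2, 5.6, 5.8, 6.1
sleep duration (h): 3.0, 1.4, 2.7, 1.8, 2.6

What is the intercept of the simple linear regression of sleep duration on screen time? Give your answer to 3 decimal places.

3.450

n = 5, Σx = 25.6, Σy = 11.5, Σxy = 57.4, Σx² = 137.66
Sxx = Σx² − (Σx)²/n = 137.66 − 131.072 = 6.588
Sxy = Σxy − (Σx)(Σy)/n = 57.4 − 58.88 = -1.48
b = Sxy/Sxx = -1.48/6.588 = -0.224651
a = ȳ − b·x̄ = 2.3 − (-0.224651)·5.12 = 3.450213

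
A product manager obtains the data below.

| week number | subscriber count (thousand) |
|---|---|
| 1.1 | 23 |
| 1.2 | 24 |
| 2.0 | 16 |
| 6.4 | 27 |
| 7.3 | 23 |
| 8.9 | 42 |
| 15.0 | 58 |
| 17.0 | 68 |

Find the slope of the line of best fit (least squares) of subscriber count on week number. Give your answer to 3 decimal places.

n = 8, Σx = 58.9, Σy = 281, Σxy = 2826.6, Σx² = 694.11
Sxx = Σx² − (Σx)²/n = 694.11 − 433.65125 = 260.45875
Sxy = Σxy − (Σx)(Σy)/n = 2826.6 − 2068.8625 = 757.7375
b = Sxy/Sxx = 757.7375/260.45875 = 2.909242

2.909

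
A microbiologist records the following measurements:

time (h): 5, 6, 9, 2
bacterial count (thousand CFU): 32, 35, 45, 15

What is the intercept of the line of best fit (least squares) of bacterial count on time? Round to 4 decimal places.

n = 4, Σx = 22, Σy = 127, Σxy = 805, Σx² = 146
Sxx = Σx² − (Σx)²/n = 146 − 121 = 25
Sxy = Σxy − (Σx)(Σy)/n = 805 − 698.5 = 106.5
b = Sxy/Sxx = 106.5/25 = 4.26
a = ȳ − b·x̄ = 31.75 − 4.26·5.5 = 8.32

8.3200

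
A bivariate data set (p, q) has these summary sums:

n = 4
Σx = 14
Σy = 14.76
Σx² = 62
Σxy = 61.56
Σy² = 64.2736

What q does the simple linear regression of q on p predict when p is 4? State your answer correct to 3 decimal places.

Sxx = Σx² − (Σx)²/n = 62 − 49 = 13
Sxy = Σxy − (Σx)(Σy)/n = 61.56 − 51.66 = 9.9
b = Sxy/Sxx = 9.9/13 = 0.761538
a = ȳ − b·x̄ = 3.69 − 0.761538·3.5 = 1.024615
ŷ(4) = a + b·4 = 1.024615 + 0.761538·4 = 4.070769

4.071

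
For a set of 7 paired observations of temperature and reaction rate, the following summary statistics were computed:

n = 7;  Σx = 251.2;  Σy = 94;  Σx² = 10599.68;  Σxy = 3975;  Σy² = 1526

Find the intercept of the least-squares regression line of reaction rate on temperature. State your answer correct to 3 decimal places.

-0.194

Sxx = Σx² − (Σx)²/n = 10599.68 − 9014.491429 = 1585.188571
Sxy = Σxy − (Σx)(Σy)/n = 3975 − 3373.257143 = 601.742857
b = Sxy/Sxx = 601.742857/1585.188571 = 0.379603
a = ȳ − b·x̄ = 13.428571 − 0.379603·35.885714 = -0.193765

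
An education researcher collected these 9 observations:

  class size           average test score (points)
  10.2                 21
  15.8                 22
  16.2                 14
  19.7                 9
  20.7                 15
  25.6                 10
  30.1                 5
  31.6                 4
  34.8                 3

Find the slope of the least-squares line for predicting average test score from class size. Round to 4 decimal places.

n = 9, Σx = 204.7, Σy = 103, Σxy = 1913.7, Σx² = 5203.67
Sxx = Σx² − (Σx)²/n = 5203.67 − 4655.787778 = 547.882222
Sxy = Σxy − (Σx)(Σy)/n = 1913.7 − 2342.677778 = -428.977778
b = Sxy/Sxx = -428.977778/547.882222 = -0.782974

-0.7830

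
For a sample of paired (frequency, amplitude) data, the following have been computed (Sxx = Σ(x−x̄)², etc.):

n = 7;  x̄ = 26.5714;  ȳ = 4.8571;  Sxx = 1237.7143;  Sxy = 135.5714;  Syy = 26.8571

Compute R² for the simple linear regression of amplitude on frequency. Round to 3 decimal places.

R² = Sxy²/(Sxx·Syy) = (135.5714)²/(1237.7143·26.8571) = 0.552913

0.553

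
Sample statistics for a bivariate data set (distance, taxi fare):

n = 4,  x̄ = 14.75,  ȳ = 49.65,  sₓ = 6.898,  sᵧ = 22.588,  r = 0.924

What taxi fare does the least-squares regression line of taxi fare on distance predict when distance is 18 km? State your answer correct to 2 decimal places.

59.48

b = r · sᵧ/sₓ = 0.924 · 22.588/6.898 = 3.025705
a = ȳ − b·x̄ = 49.65 − 3.025705·14.75 = 5.020854
ŷ(18) = a + b·18 = 5.020854 + 3.025705·18 = 59.483541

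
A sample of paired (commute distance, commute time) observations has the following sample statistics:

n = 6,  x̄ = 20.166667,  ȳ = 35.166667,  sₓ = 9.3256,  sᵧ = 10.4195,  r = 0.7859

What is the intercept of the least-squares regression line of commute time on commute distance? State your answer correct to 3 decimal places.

b = r · sᵧ/sₓ = 0.7859 · 10.4195/9.3256 = 0.878087
a = ȳ − b·x̄ = 35.166667 − 0.878087·20.166667 = 17.458586

17.459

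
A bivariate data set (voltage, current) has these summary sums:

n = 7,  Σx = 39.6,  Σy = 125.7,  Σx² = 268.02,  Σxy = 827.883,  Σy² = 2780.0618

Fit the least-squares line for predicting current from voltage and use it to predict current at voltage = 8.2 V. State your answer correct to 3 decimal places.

Sxx = Σx² − (Σx)²/n = 268.02 − 224.022857 = 43.997143
Sxy = Σxy − (Σx)(Σy)/n = 827.883 − 711.102857 = 116.780143
b = Sxy/Sxx = 116.780143/43.997143 = 2.654267
a = ȳ − b·x̄ = 17.957143 − 2.654267·5.657143 = 2.941578
ŷ(8.2) = a + b·8.2 = 2.941578 + 2.654267·8.2 = 24.706563

24.707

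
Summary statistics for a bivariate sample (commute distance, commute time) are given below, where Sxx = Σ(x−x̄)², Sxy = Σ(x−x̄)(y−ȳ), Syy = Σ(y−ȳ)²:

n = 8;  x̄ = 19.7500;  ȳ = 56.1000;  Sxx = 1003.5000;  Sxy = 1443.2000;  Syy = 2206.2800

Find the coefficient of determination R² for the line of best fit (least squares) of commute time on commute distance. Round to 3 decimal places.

R² = Sxy²/(Sxx·Syy) = (1443.2)²/(1003.5·2206.28) = 0.940752

0.941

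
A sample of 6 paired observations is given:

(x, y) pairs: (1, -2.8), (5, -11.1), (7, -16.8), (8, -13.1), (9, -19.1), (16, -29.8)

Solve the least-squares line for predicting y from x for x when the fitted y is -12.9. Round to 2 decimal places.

n = 6, Σx = 46, Σy = -92.7, Σxy = -929.4, Σx² = 476
Sxx = Σx² − (Σx)²/n = 476 − 352.666667 = 123.333333
Sxy = Σxy − (Σx)(Σy)/n = -929.4 − (-710.7) = -218.7
b = Sxy/Sxx = -218.7/123.333333 = -1.773243
a = ȳ − b·x̄ = -15.45 − (-1.773243)·7.666667 = -1.855135
Set a + b·x = -12.9: x = (-12.9 − (-1.855135)) / (-1.773243) = 6.228624

6.23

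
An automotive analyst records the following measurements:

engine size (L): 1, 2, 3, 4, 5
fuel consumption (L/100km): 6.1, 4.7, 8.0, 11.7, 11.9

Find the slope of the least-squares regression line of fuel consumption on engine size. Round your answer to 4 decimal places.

n = 5, Σx = 15, Σy = 42.4, Σxy = 145.8, Σx² = 55
Sxx = Σx² − (Σx)²/n = 55 − 45 = 10
Sxy = Σxy − (Σx)(Σy)/n = 145.8 − 127.2 = 18.6
b = Sxy/Sxx = 18.6/10 = 1.86

1.8600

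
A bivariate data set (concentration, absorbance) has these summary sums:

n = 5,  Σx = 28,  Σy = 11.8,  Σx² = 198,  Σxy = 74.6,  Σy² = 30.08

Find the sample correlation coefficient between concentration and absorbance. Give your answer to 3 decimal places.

0.888

Sxx = Σx² − (Σx)²/n = 198 − 156.8 = 41.2
Sxy = Σxy − (Σx)(Σy)/n = 74.6 − 66.08 = 8.52
Syy = Σy² − (Σy)²/n = 30.08 − 27.848 = 2.232
r = Sxy/√(Sxx·Syy) = 8.52/√(91.9584) = 8.52/9.589494 = 0.888472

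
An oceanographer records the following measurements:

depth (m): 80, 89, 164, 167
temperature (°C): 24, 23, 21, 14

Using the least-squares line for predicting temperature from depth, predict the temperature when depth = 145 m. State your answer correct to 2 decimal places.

n = 4, Σx = 500, Σy = 82, Σxy = 9749, Σx² = 69106
Sxx = Σx² − (Σx)²/n = 69106 − 62500 = 6606
Sxy = Σxy − (Σx)(Σy)/n = 9749 − 10250 = -501
b = Sxy/Sxx = -501/6606 = -0.075840
a = ȳ − b·x̄ = 20.5 − (-0.075840)·125 = 29.980018
ŷ(145) = a + b·145 = 29.980018 + (-0.075840)·145 = 18.983197

18.98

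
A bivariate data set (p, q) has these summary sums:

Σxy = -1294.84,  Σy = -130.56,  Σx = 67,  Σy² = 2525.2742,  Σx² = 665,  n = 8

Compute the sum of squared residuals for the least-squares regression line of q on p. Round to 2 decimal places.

4.05

Sxx = Σx² − (Σx)²/n = 665 − 561.125 = 103.875
Sxy = Σxy − (Σx)(Σy)/n = -1294.84 − (-1093.44) = -201.4
Syy = Σy² − (Σy)²/n = 2525.2742 − 2130.7392 = 394.535
b = Sxy/Sxx = -201.4/103.875 = -1.938869
SSE = Syy − b·Sxy = 394.535 − (-1.938869)·(-201.4) = 4.046817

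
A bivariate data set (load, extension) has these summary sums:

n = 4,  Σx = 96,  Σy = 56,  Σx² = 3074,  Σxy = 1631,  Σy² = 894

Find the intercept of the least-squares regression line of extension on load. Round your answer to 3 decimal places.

Sxx = Σx² − (Σx)²/n = 3074 − 2304 = 770
Sxy = Σxy − (Σx)(Σy)/n = 1631 − 1344 = 287
b = Sxy/Sxx = 287/770 = 0.372727
a = ȳ − b·x̄ = 14 − 0.372727·24 = 5.054545

5.055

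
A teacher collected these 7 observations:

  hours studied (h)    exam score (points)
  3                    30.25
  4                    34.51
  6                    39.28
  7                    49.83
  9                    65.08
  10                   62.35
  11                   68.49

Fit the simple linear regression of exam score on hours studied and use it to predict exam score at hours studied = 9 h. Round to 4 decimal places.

59.3608

n = 7, Σx = 50, Σy = 349.79, Σxy = 2775.89, Σx² = 412
Sxx = Σx² − (Σx)²/n = 412 − 357.142857 = 54.857143
Sxy = Σxy − (Σx)(Σy)/n = 2775.89 − 2498.5 = 277.39
b = Sxy/Sxx = 277.39/54.857143 = 5.056589
a = ȳ − b·x̄ = 49.97 − 5.056589·7.142857 = 13.851510
ŷ(9) = a + b·9 = 13.851510 + 5.056589·9 = 59.360807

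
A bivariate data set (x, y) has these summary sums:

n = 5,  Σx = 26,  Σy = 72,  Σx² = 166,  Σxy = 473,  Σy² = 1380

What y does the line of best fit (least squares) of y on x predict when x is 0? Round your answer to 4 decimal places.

-2.2468

Sxx = Σx² − (Σx)²/n = 166 − 135.2 = 30.8
Sxy = Σxy − (Σx)(Σy)/n = 473 − 374.4 = 98.6
b = Sxy/Sxx = 98.6/30.8 = 3.201299
a = ȳ − b·x̄ = 14.4 − 3.201299·5.2 = -2.246753
ŷ(0) = a + b·0 = -2.246753 + 3.201299·0 = -2.246753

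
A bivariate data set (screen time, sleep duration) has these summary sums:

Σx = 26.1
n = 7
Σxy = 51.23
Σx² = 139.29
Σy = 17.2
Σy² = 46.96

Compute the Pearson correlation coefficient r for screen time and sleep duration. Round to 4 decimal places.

Sxx = Σx² − (Σx)²/n = 139.29 − 97.315714 = 41.974286
Sxy = Σxy − (Σx)(Σy)/n = 51.23 − 64.131429 = -12.901429
Syy = Σy² − (Σy)²/n = 46.96 − 42.262857 = 4.697143
r = Sxy/√(Sxx·Syy) = -12.901429/√(197.159216) = -12.901429/14.041340 = -0.918818

-0.9188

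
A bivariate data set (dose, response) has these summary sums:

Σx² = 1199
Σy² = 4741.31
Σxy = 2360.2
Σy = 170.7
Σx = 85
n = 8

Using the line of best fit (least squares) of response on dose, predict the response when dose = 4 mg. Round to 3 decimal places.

9.100

Sxx = Σx² − (Σx)²/n = 1199 − 903.125 = 295.875
Sxy = Σxy − (Σx)(Σy)/n = 2360.2 − 1813.6875 = 546.5125
b = Sxy/Sxx = 546.5125/295.875 = 1.847106
a = ȳ − b·x̄ = 21.3375 − 1.847106·10.625 = 1.711998
ŷ(4) = a + b·4 = 1.711998 + 1.847106·4 = 9.100422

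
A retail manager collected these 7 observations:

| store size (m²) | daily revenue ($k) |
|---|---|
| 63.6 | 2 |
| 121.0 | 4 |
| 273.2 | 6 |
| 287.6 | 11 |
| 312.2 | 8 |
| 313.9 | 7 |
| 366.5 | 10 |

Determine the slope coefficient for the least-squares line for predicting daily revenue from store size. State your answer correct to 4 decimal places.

n = 7, Σx = 1738, Σy = 48, Σxy = 13773.9, Σx² = 506362.26
Sxx = Σx² − (Σx)²/n = 506362.26 − 431520.571429 = 74841.688571
Sxy = Σxy − (Σx)(Σy)/n = 13773.9 − 11917.714286 = 1856.185714
b = Sxy/Sxx = 1856.185714/74841.688571 = 0.024801

0.0248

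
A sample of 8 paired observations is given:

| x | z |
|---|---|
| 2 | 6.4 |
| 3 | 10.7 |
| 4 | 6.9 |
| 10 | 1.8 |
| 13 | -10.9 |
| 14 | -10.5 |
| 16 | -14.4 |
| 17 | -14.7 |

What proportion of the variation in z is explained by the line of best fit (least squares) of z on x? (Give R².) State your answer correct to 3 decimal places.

0.932

n = 8, Σx = 79, Σy = -24.7, Σxy = -678.5, Σx² = 1039, Σy² = 858.81
Sxx = Σx² − (Σx)²/n = 1039 − 780.125 = 258.875
Sxy = Σxy − (Σx)(Σy)/n = -678.5 − (-243.9125) = -434.5875
Syy = Σy² − (Σy)²/n = 858.81 − 76.26125 = 782.54875
R² = Sxy²/(Sxx·Syy) = (-434.5875)²/(258.875·782.54875) = 0.932294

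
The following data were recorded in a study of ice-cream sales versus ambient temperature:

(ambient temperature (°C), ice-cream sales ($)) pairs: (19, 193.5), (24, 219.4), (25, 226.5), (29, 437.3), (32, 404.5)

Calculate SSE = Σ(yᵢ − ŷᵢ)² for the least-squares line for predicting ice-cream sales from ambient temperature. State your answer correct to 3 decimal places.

11832.448

n = 5, Σx = 129, Σy = 1481.2, Σxy = 40230.3, Σx² = 3427, Σy² = 491732.4
Sxx = Σx² − (Σx)²/n = 3427 − 3328.2 = 98.8
Sxy = Σxy − (Σx)(Σy)/n = 40230.3 − 38214.96 = 2015.34
Syy = Σy² − (Σy)²/n = 491732.4 − 438790.688 = 52941.712
b = Sxy/Sxx = 2015.34/98.8 = 20.398178
SSE = Syy − b·Sxy = 52941.712 − 20.398178·2015.34 = 11832.447672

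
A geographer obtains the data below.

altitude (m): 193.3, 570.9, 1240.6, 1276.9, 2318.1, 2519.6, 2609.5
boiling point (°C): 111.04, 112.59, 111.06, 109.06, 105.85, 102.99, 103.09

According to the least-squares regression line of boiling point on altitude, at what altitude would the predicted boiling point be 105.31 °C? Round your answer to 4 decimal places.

2221.6296

n = 7, Σx = 10728.9, Σy = 755.68, Σxy = 1136659.257, Σx² = 22064315.69
Sxx = Σx² − (Σx)²/n = 22064315.69 − 16444185.03 = 5620130.66
Sxy = Σxy − (Σx)(Σy)/n = 1136659.257 − 1158230.736 = -21571.479
b = Sxy/Sxx = -21571.479/5620130.66 = -0.003838
a = ȳ − b·x̄ = 107.954286 − (-0.003838)·1532.7 = 113.837175
Set a + b·x = 105.31: x = (105.31 − 113.837175) / (-0.003838) = 2221.629638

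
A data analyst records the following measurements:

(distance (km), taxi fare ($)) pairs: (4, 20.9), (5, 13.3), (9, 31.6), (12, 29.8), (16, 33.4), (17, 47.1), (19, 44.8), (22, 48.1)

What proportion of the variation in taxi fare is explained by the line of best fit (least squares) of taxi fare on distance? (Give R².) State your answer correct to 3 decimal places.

0.863

n = 8, Σx = 104, Σy = 269, Σxy = 4036.6, Σx² = 1656, Σy² = 10154.92
Sxx = Σx² − (Σx)²/n = 1656 − 1352 = 304
Sxy = Σxy − (Σx)(Σy)/n = 4036.6 − 3497 = 539.6
Syy = Σy² − (Σy)²/n = 10154.92 − 9045.125 = 1109.795
R² = Sxy²/(Sxx·Syy) = (539.6)²/(304·1109.795) = 0.863033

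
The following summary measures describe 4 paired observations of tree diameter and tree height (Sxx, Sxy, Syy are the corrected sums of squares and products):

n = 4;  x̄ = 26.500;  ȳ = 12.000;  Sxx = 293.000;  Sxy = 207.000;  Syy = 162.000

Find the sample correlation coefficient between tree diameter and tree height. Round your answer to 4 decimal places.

0.9501

r = Sxy/√(Sxx·Syy) = 207/√(47466) = 207/217.866932 = 0.950121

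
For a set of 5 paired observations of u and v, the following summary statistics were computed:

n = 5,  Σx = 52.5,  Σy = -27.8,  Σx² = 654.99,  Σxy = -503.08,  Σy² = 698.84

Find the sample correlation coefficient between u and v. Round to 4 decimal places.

Sxx = Σx² − (Σx)²/n = 654.99 − 551.25 = 103.74
Sxy = Σxy − (Σx)(Σy)/n = -503.08 − (-291.9) = -211.18
Syy = Σy² − (Σy)²/n = 698.84 − 154.568 = 544.272
r = Sxy/√(Sxx·Syy) = -211.18/√(56462.77728) = -211.18/237.618975 = -0.888734

-0.8887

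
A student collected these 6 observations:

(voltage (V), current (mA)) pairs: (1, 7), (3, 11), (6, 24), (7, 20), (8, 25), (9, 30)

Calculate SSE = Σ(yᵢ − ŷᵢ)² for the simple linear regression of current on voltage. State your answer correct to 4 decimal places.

26.9437

n = 6, Σx = 34, Σy = 117, Σxy = 794, Σx² = 240, Σy² = 2671
Sxx = Σx² − (Σx)²/n = 240 − 192.666667 = 47.333333
Sxy = Σxy − (Σx)(Σy)/n = 794 − 663 = 131
Syy = Σy² − (Σy)²/n = 2671 − 2281.5 = 389.5
b = Sxy/Sxx = 131/47.333333 = 2.767606
SSE = Syy − b·Sxy = 389.5 − 2.767606·131 = 26.943662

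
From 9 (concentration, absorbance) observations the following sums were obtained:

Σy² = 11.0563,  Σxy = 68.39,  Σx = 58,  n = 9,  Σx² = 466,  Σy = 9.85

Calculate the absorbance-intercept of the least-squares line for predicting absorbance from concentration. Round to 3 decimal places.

Sxx = Σx² − (Σx)²/n = 466 − 373.777778 = 92.222222
Sxy = Σxy − (Σx)(Σy)/n = 68.39 − 63.477778 = 4.912222
b = Sxy/Sxx = 4.912222/92.222222 = 0.053265
a = ȳ − b·x̄ = 1.094444 − 0.053265·6.444444 = 0.751181

0.751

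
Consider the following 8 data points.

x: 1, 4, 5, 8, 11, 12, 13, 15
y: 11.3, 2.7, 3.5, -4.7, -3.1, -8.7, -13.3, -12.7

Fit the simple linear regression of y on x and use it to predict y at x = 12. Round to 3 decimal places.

-8.773

n = 8, Σx = 69, Σy = -25, Σxy = -499.9, Σx² = 765
Sxx = Σx² − (Σx)²/n = 765 − 595.125 = 169.875
Sxy = Σxy − (Σx)(Σy)/n = -499.9 − (-215.625) = -284.275
b = Sxy/Sxx = -284.275/169.875 = -1.673436
a = ȳ − b·x̄ = -3.125 − (-1.673436)·8.625 = 11.308389
ŷ(12) = a + b·12 = 11.308389 + (-1.673436)·12 = -8.772848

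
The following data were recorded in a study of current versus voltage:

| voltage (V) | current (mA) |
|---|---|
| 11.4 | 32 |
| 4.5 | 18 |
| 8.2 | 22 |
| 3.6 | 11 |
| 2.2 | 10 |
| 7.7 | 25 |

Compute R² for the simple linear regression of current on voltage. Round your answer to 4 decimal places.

n = 6, Σx = 37.6, Σy = 118, Σxy = 880.3, Σx² = 294.54, Σy² = 2678
Sxx = Σx² − (Σx)²/n = 294.54 − 235.626667 = 58.913333
Sxy = Σxy − (Σx)(Σy)/n = 880.3 − 739.466667 = 140.833333
Syy = Σy² − (Σy)²/n = 2678 − 2320.666667 = 357.333333
R² = Sxy²/(Sxx·Syy) = (140.833333)²/(58.913333·357.333333) = 0.942158

0.9422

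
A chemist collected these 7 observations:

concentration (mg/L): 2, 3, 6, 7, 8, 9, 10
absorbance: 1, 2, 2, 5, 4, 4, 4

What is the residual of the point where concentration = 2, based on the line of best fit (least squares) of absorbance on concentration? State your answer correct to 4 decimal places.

-0.3644

n = 7, Σx = 45, Σy = 22, Σxy = 163, Σx² = 343
Sxx = Σx² − (Σx)²/n = 343 − 289.285714 = 53.714286
Sxy = Σxy − (Σx)(Σy)/n = 163 − 141.428571 = 21.571429
b = Sxy/Sxx = 21.571429/53.714286 = 0.401596
a = ȳ − b·x̄ = 3.142857 − 0.401596·6.428571 = 0.561170
ŷ(2) = 0.561170 + 0.401596·2 = 1.364362
residual = y − ŷ = 1 − 1.364362 = -0.364362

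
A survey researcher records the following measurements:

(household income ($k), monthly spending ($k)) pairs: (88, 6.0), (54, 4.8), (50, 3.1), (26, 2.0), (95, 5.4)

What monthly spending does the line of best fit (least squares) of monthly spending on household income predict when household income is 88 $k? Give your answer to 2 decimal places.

5.61

n = 5, Σx = 313, Σy = 21.3, Σxy = 1507.2, Σx² = 22861
Sxx = Σx² − (Σx)²/n = 22861 − 19593.8 = 3267.2
Sxy = Σxy − (Σx)(Σy)/n = 1507.2 − 1333.38 = 173.82
b = Sxy/Sxx = 173.82/3267.2 = 0.053202
a = ȳ − b·x̄ = 4.26 − 0.053202·62.6 = 0.929585
ŷ(88) = a + b·88 = 0.929585 + 0.053202·88 = 5.611319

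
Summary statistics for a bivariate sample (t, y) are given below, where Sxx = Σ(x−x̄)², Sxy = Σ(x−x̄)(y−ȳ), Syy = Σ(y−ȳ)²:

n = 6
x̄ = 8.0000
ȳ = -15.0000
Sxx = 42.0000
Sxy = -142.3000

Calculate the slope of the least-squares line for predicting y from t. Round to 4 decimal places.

-3.3881

b = Sxy/Sxx = -142.3/42 = -3.388095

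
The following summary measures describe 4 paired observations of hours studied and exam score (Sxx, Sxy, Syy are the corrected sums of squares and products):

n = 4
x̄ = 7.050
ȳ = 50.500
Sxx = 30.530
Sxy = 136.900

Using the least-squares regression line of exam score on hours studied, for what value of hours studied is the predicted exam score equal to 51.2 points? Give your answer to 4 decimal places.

7.2061

b = Sxy/Sxx = 136.9/30.53 = 4.484114
a = ȳ − b·x̄ = 50.5 − 4.484114·7.05 = 18.886996
Set a + b·x = 51.2: x = (51.2 − 18.886996) / 4.484114 = 7.206107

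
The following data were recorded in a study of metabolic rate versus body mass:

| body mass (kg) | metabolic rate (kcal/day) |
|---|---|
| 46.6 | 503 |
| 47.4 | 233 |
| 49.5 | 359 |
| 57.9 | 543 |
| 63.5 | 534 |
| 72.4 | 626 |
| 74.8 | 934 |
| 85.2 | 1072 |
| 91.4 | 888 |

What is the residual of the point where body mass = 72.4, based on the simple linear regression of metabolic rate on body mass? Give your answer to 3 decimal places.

n = 9, Σx = 588.7, Σy = 5692, Σxy = 405286.4, Σx² = 40703.03
Sxx = Σx² − (Σx)²/n = 40703.03 − 38507.521111 = 2195.508889
Sxy = Σxy − (Σx)(Σy)/n = 405286.4 − 372320.044444 = 32966.355556
b = Sxy/Sxx = 32966.355556/2195.508889 = 15.015360
a = ȳ − b·x̄ = 632.444444 − 15.015360·65.411111 = -349.726913
ŷ(72.4) = -349.726913 + 15.015360·72.4 = 737.385125
residual = y − ŷ = 626 − 737.385125 = -111.385125

-111.385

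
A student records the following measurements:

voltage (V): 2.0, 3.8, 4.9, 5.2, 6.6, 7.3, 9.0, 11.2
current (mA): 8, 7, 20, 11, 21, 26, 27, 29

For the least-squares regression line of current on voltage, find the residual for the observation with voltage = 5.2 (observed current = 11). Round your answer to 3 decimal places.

-4.790

n = 8, Σx = 50, Σy = 149, Σxy = 1094, Σx² = 372.78
Sxx = Σx² − (Σx)²/n = 372.78 − 312.5 = 60.28
Sxy = Σxy − (Σx)(Σy)/n = 1094 − 931.25 = 162.75
b = Sxy/Sxx = 162.75/60.28 = 2.699900
a = ȳ − b·x̄ = 18.625 − 2.699900·6.25 = 1.750622
ŷ(5.2) = 1.750622 + 2.699900·5.2 = 15.790105
residual = y − ŷ = 11 − 15.790105 = -4.790105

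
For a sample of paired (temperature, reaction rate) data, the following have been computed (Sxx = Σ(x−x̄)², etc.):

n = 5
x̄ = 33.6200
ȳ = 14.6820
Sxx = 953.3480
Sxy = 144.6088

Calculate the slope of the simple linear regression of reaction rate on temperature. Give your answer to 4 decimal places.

b = Sxy/Sxx = 144.6088/953.348 = 0.151685

0.1517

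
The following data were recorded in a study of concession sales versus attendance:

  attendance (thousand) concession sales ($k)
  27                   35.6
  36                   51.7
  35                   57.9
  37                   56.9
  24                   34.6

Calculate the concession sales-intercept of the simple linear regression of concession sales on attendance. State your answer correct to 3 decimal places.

-11.664

n = 5, Σx = 159, Σy = 236.7, Σxy = 7784.6, Σx² = 5195
Sxx = Σx² − (Σx)²/n = 5195 − 5056.2 = 138.8
Sxy = Σxy − (Σx)(Σy)/n = 7784.6 − 7527.06 = 257.54
b = Sxy/Sxx = 257.54/138.8 = 1.855476
a = ȳ − b·x̄ = 47.34 − 1.855476·31.8 = -11.664121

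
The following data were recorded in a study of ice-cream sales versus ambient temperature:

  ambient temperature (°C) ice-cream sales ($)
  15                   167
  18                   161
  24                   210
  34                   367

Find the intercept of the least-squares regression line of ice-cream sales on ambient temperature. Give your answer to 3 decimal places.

n = 4, Σx = 91, Σy = 905, Σxy = 22921, Σx² = 2281
Sxx = Σx² − (Σx)²/n = 2281 − 2070.25 = 210.75
Sxy = Σxy − (Σx)(Σy)/n = 22921 − 20588.75 = 2332.25
b = Sxy/Sxx = 2332.25/210.75 = 11.066429
a = ȳ − b·x̄ = 226.25 − 11.066429·22.75 = -25.511269

-25.511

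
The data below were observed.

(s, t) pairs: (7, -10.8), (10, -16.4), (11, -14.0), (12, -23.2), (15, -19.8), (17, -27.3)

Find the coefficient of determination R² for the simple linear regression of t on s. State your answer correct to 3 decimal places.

0.763

n = 6, Σx = 72, Σy = -111.5, Σxy = -1433.1, Σx² = 928, Σy² = 2257.17
Sxx = Σx² − (Σx)²/n = 928 − 864 = 64
Sxy = Σxy − (Σx)(Σy)/n = -1433.1 − (-1338) = -95.1
Syy = Σy² − (Σy)²/n = 2257.17 − 2072.041667 = 185.128333
R² = Sxy²/(Sxx·Syy) = (-95.1)²/(64·185.128333) = 0.763323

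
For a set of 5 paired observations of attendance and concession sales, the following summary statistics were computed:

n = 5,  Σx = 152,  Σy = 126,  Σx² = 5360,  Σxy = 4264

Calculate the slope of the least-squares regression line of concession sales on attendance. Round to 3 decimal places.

Sxx = Σx² − (Σx)²/n = 5360 − 4620.8 = 739.2
Sxy = Σxy − (Σx)(Σy)/n = 4264 − 3830.4 = 433.6
b = Sxy/Sxx = 433.6/739.2 = 0.586580

0.587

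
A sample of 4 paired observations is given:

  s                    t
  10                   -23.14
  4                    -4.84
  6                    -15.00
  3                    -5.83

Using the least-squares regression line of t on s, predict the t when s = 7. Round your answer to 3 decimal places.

n = 4, Σx = 23, Σy = -48.81, Σxy = -358.25, Σx² = 161
Sxx = Σx² − (Σx)²/n = 161 − 132.25 = 28.75
Sxy = Σxy − (Σx)(Σy)/n = -358.25 − (-280.6575) = -77.5925
b = Sxy/Sxx = -77.5925/28.75 = -2.698870
a = ȳ − b·x̄ = -12.2025 − (-2.698870)·5.75 = 3.316
ŷ(7) = a + b·7 = 3.316 + (-2.698870)·7 = -15.576087

-15.576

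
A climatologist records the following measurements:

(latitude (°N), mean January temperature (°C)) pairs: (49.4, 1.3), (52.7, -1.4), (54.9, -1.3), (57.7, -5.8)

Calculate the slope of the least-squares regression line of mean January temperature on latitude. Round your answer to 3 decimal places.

n = 4, Σx = 214.7, Σy = -7.2, Σxy = -415.59, Σx² = 11560.95
Sxx = Σx² − (Σx)²/n = 11560.95 − 11524.0225 = 36.9275
Sxy = Σxy − (Σx)(Σy)/n = -415.59 − (-386.46) = -29.13
b = Sxy/Sxx = -29.13/36.9275 = -0.788843

-0.789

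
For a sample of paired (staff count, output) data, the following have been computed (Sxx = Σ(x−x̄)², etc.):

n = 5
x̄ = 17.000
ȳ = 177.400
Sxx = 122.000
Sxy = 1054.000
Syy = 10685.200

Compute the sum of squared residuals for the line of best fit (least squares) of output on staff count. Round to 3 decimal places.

b = Sxy/Sxx = 1054/122 = 8.639344
SSE = Syy − b·Sxy = 10685.2 − 8.639344·1054 = 1579.331148

1579.331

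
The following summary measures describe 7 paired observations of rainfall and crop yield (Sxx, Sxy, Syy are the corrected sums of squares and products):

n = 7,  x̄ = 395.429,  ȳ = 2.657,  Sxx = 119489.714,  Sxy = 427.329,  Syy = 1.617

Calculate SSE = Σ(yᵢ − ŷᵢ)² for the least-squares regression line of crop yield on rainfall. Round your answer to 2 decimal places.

0.09

b = Sxy/Sxx = 427.329/119489.714 = 0.003576
SSE = Syy − b·Sxy = 1.617 − 0.003576·427.329 = 0.088751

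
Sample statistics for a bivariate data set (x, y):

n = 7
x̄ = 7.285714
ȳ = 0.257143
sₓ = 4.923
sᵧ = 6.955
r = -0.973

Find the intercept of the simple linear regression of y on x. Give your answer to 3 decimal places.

b = r · sᵧ/sₓ = -0.973 · 6.955/4.923 = -1.374612
a = ȳ − b·x̄ = 0.257143 − (-1.374612)·7.285714 = 10.272173

10.272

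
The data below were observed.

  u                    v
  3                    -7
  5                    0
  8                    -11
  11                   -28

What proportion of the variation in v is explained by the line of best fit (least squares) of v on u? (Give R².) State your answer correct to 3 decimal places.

n = 4, Σx = 27, Σy = -46, Σxy = -417, Σx² = 219, Σy² = 954
Sxx = Σx² − (Σx)²/n = 219 − 182.25 = 36.75
Sxy = Σxy − (Σx)(Σy)/n = -417 − (-310.5) = -106.5
Syy = Σy² − (Σy)²/n = 954 − 529 = 425
R² = Sxy²/(Sxx·Syy) = (-106.5)²/(36.75·425) = 0.726194

0.726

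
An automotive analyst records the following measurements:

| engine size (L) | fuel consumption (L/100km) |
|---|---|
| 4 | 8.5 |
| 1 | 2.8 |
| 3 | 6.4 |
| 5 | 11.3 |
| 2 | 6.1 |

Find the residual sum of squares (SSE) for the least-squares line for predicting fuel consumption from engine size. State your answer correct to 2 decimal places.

n = 5, Σx = 15, Σy = 35.1, Σxy = 124.7, Σx² = 55, Σy² = 285.95
Sxx = Σx² − (Σx)²/n = 55 − 45 = 10
Sxy = Σxy − (Σx)(Σy)/n = 124.7 − 105.3 = 19.4
Syy = Σy² − (Σy)²/n = 285.95 − 246.402 = 39.548
b = Sxy/Sxx = 19.4/10 = 1.94
SSE = Syy − b·Sxy = 39.548 − 1.94·19.4 = 1.912

1.91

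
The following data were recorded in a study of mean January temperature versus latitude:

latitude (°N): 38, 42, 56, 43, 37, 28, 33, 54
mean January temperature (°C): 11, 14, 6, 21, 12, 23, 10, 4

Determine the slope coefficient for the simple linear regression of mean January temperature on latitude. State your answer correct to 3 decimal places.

n = 8, Σx = 331, Σy = 101, Σxy = 3879, Σx² = 14351
Sxx = Σx² − (Σx)²/n = 14351 − 13695.125 = 655.875
Sxy = Σxy − (Σx)(Σy)/n = 3879 − 4178.875 = -299.875
b = Sxy/Sxx = -299.875/655.875 = -0.457214

-0.457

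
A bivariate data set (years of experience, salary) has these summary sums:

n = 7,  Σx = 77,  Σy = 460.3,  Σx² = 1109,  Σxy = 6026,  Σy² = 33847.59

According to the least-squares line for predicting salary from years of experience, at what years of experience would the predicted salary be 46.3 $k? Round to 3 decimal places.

5.705

Sxx = Σx² − (Σx)²/n = 1109 − 847 = 262
Sxy = Σxy − (Σx)(Σy)/n = 6026 − 5063.3 = 962.7
b = Sxy/Sxx = 962.7/262 = 3.674427
a = ȳ − b·x̄ = 65.757143 − 3.674427·11 = 25.338441
Set a + b·x = 46.3: x = (46.3 − 25.338441) / 3.674427 = 5.704714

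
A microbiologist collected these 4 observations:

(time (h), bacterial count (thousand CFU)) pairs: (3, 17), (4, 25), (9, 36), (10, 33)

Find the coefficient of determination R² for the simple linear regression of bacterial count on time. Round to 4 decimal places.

0.8614

n = 4, Σx = 26, Σy = 111, Σxy = 805, Σx² = 206, Σy² = 3299
Sxx = Σx² − (Σx)²/n = 206 − 169 = 37
Sxy = Σxy − (Σx)(Σy)/n = 805 − 721.5 = 83.5
Syy = Σy² − (Σy)²/n = 3299 − 3080.25 = 218.75
R² = Sxy²/(Sxx·Syy) = (83.5)²/(37·218.75) = 0.861436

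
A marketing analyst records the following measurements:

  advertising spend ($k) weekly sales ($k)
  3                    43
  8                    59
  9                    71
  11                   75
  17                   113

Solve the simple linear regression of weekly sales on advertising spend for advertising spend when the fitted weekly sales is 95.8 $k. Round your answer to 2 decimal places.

n = 5, Σx = 48, Σy = 361, Σxy = 3986, Σx² = 564
Sxx = Σx² − (Σx)²/n = 564 − 460.8 = 103.2
Sxy = Σxy − (Σx)(Σy)/n = 3986 − 3465.6 = 520.4
b = Sxy/Sxx = 520.4/103.2 = 5.042636
a = ȳ − b·x̄ = 72.2 − 5.042636·9.6 = 23.790698
Set a + b·x = 95.8: x = (95.8 − 23.790698) / 5.042636 = 14.280092

14.28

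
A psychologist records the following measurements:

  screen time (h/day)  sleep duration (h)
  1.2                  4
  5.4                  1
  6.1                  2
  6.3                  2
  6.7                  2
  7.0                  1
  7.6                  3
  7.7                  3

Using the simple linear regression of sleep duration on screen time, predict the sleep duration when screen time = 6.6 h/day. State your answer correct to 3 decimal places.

2.118

n = 8, Σx = 48, Σy = 18, Σxy = 101.3, Σx² = 318.44
Sxx = Σx² − (Σx)²/n = 318.44 − 288 = 30.44
Sxy = Σxy − (Σx)(Σy)/n = 101.3 − 108 = -6.7
b = Sxy/Sxx = -6.7/30.44 = -0.220105
a = ȳ − b·x̄ = 2.25 − (-0.220105)·6 = 3.570631
ŷ(6.6) = a + b·6.6 = 3.570631 + (-0.220105)·6.6 = 2.117937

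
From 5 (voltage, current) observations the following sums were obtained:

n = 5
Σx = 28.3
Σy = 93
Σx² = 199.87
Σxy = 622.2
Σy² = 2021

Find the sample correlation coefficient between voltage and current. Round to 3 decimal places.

0.891

Sxx = Σx² − (Σx)²/n = 199.87 − 160.178 = 39.692
Sxy = Σxy − (Σx)(Σy)/n = 622.2 − 526.38 = 95.82
Syy = Σy² − (Σy)²/n = 2021 − 1729.8 = 291.2
r = Sxy/√(Sxx·Syy) = 95.82/√(11558.3104) = 95.82/107.509583 = 0.891269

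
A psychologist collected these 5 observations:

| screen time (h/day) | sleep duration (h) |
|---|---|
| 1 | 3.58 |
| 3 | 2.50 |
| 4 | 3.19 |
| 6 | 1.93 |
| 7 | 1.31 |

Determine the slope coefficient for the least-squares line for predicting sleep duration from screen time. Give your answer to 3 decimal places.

n = 5, Σx = 21, Σy = 12.51, Σxy = 44.59, Σx² = 111
Sxx = Σx² − (Σx)²/n = 111 − 88.2 = 22.8
Sxy = Σxy − (Σx)(Σy)/n = 44.59 − 52.542 = -7.952
b = Sxy/Sxx = -7.952/22.8 = -0.348772

-0.349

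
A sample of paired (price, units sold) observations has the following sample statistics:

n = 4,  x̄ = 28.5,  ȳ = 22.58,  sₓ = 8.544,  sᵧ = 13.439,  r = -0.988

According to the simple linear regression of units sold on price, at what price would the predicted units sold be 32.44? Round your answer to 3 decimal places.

22.155

b = r · sᵧ/sₓ = -0.988 · 13.439/8.544 = -1.554042
a = ȳ − b·x̄ = 22.58 − (-1.554042)·28.5 = 66.870188
Set a + b·x = 32.44: x = (32.44 − 66.870188) / (-1.554042) = 22.155254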